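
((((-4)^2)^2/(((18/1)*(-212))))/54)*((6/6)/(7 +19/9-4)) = -8/32913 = -0.00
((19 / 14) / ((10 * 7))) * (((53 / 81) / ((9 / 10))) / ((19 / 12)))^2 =224720 / 54974619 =0.00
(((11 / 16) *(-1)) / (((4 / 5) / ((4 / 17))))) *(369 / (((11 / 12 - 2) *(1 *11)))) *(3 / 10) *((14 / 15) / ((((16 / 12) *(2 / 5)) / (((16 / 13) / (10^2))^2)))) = 23247 / 46686250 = 0.00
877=877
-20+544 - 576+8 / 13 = -668 / 13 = -51.38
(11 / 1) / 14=11 / 14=0.79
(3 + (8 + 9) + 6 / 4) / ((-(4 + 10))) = -43 / 28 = -1.54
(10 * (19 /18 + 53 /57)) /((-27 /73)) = -247835 /4617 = -53.68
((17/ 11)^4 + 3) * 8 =1019552/ 14641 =69.64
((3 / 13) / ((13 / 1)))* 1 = 3 / 169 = 0.02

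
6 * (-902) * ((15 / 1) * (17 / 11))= -125460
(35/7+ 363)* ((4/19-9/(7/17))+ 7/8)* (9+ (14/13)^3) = -22891817982/292201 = -78342.71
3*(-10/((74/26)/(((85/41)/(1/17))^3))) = -1176706488750/2550077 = -461439.59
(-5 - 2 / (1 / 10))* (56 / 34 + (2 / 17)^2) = -41.52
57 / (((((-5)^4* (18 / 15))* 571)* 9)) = 19 / 1284750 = 0.00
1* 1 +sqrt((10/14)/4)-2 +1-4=-4 +sqrt(35)/14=-3.58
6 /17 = 0.35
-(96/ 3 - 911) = 879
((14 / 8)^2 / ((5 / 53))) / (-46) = -2597 / 3680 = -0.71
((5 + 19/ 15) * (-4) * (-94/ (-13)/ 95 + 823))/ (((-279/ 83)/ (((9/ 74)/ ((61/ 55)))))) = 58158651452/ 86409245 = 673.06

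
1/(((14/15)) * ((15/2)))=1/7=0.14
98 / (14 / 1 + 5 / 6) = 588 / 89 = 6.61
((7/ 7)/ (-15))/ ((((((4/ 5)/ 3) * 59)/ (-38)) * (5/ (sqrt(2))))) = 19 * sqrt(2)/ 590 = 0.05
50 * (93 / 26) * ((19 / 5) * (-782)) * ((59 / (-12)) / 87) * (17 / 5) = 230989897 / 2262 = 102117.55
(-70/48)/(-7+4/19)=665/3096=0.21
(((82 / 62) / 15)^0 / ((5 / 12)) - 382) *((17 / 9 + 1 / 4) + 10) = -414713 / 90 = -4607.92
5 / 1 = 5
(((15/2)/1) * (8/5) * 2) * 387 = 9288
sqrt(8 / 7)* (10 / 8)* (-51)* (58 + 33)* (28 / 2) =-23205* sqrt(14) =-86825.16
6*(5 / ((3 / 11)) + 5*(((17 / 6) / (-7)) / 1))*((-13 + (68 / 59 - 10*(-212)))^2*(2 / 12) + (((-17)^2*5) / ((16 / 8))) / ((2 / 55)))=21763288266695 / 292404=74428832.26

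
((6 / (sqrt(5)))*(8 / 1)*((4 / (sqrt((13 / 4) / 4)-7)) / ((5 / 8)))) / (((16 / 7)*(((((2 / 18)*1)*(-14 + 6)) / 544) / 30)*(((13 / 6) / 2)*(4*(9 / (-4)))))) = -122830848*sqrt(5) / 16705-4386816*sqrt(65) / 16705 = -18558.86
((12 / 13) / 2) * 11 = 66 / 13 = 5.08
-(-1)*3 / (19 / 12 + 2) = 36 / 43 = 0.84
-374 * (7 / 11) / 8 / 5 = -119 / 20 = -5.95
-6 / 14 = -3 / 7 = -0.43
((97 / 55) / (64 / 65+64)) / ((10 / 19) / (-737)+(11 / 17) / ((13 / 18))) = 354760913 / 11702102016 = 0.03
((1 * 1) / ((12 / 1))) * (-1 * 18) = -3 / 2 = -1.50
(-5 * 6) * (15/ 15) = -30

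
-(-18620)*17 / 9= 316540 / 9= 35171.11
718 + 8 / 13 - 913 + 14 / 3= -7399 / 39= -189.72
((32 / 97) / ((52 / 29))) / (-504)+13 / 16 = 1032295 / 1271088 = 0.81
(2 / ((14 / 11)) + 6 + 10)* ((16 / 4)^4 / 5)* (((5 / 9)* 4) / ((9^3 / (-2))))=-83968 / 15309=-5.48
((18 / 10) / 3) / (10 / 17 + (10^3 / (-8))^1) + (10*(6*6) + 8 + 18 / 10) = 1303528 / 3525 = 369.80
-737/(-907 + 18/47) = 34639/42611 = 0.81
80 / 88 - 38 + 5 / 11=-403 / 11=-36.64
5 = 5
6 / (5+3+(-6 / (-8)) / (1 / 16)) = 3 / 10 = 0.30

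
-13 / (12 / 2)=-13 / 6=-2.17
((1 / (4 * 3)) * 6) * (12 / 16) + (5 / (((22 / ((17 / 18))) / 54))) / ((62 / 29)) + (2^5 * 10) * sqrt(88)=15813 / 2728 + 640 * sqrt(22)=3007.66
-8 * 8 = -64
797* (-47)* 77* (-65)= 187482295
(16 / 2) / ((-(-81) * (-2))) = -4 / 81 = -0.05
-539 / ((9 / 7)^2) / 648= -26411 / 52488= -0.50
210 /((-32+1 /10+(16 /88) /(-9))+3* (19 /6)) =-51975 /5549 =-9.37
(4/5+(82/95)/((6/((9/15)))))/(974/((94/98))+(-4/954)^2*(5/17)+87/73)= 5587126356843/6408650679805225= 0.00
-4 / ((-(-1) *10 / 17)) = -34 / 5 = -6.80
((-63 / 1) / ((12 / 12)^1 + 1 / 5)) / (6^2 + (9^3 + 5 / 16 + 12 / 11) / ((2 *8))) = -147840 / 229927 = -0.64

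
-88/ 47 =-1.87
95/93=1.02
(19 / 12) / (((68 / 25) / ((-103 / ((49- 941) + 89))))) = 48925 / 655248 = 0.07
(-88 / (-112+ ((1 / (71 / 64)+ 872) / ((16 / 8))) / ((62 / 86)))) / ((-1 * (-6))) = -24211 / 814479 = -0.03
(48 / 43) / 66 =8 / 473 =0.02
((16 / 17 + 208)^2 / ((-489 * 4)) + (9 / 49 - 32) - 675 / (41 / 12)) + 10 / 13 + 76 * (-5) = -776225770683 / 1230293519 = -630.93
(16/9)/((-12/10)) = -40/27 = -1.48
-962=-962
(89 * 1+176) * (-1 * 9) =-2385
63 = 63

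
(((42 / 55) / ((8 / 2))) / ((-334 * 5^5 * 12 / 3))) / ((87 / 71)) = -497 / 13318250000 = -0.00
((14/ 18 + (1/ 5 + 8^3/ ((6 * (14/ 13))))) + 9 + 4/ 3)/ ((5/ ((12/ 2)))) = 57046/ 525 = 108.66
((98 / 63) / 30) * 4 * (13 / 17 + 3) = 1792 / 2295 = 0.78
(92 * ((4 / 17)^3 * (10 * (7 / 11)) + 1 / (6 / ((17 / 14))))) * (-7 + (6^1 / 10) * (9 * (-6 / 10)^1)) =-7625260288 / 28372575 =-268.75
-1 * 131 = -131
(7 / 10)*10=7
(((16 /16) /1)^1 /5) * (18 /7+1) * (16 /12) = 0.95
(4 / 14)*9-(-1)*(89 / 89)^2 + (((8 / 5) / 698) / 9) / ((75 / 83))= 29449199 / 8245125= 3.57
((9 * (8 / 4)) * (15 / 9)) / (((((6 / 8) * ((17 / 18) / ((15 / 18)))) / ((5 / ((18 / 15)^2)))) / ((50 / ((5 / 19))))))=1187500 / 51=23284.31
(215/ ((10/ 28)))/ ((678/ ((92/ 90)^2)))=636916/ 686475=0.93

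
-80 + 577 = 497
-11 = -11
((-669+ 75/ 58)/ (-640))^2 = 1499780529/ 1377894400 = 1.09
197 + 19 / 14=2777 / 14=198.36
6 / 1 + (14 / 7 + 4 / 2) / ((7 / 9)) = 78 / 7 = 11.14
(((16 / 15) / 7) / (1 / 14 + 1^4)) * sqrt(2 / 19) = 32 * sqrt(38) / 4275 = 0.05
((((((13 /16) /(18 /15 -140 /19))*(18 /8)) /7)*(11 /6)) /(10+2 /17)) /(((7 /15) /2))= -0.03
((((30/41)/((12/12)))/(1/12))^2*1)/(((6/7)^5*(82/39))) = 5462275/68921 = 79.25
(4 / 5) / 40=1 / 50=0.02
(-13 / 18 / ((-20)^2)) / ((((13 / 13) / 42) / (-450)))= 273 / 8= 34.12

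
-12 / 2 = -6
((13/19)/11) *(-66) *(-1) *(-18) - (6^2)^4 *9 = -287215740/19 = -15116617.89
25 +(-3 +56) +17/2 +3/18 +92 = 536/3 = 178.67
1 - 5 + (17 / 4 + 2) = 9 / 4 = 2.25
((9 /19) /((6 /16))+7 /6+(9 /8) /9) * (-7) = -8155 /456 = -17.88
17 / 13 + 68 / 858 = 595 / 429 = 1.39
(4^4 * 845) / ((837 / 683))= 147746560 / 837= 176519.19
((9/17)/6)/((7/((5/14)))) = 15/3332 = 0.00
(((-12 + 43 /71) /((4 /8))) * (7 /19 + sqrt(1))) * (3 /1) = -126204 /1349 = -93.55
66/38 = 33/19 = 1.74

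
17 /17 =1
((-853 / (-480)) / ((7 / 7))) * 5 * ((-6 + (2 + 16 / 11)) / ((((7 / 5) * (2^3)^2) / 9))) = -12795 / 5632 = -2.27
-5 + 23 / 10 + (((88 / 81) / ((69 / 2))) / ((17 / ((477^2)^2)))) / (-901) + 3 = -7074615099 / 66470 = -106433.20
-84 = -84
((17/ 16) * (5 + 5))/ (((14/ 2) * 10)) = 17/ 112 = 0.15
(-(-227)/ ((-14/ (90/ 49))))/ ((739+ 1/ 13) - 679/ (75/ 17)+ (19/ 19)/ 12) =-39838500/ 782893727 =-0.05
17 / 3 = 5.67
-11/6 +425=2539/6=423.17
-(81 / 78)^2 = -729 / 676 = -1.08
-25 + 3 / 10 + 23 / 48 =-24.22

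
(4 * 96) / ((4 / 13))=1248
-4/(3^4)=-4/81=-0.05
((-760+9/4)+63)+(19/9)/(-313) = -7828519/11268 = -694.76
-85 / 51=-5 / 3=-1.67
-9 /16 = -0.56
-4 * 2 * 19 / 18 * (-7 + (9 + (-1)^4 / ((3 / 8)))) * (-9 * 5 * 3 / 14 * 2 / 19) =40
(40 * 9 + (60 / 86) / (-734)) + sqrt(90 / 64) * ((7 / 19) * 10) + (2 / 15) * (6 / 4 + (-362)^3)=-1497150619018 / 236715 + 105 * sqrt(10) / 76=-6324692.50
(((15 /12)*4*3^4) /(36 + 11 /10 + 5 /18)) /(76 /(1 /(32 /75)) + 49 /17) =23236875 /75721958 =0.31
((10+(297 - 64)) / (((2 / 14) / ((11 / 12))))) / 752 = 6237 / 3008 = 2.07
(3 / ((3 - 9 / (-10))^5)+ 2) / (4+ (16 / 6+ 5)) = 0.17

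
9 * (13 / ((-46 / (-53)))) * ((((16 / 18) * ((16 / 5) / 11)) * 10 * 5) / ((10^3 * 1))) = 11024 / 6325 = 1.74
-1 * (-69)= 69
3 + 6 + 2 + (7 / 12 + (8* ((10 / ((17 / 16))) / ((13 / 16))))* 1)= 276479 / 2652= 104.25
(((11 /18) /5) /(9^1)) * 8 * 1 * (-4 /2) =-88 /405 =-0.22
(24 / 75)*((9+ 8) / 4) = 34 / 25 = 1.36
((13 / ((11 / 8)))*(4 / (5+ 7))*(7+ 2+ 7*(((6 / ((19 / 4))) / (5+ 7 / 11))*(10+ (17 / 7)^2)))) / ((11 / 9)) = 2297880 / 26257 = 87.51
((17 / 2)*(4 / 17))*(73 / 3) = 146 / 3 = 48.67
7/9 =0.78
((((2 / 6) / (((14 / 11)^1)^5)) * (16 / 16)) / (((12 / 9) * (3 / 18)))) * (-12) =-1449459 / 268912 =-5.39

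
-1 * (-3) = 3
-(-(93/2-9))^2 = -5625/4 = -1406.25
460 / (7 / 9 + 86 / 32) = 66240 / 499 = 132.75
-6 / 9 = -2 / 3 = -0.67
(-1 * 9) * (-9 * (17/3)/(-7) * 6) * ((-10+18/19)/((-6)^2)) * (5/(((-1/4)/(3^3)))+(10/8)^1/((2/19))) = -27796275/532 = -52248.64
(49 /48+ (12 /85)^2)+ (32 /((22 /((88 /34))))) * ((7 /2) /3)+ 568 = 198866537 /346800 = 573.43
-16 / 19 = -0.84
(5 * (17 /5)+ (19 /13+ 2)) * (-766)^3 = -119555055536 /13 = -9196542733.54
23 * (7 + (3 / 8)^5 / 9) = 5276269 / 32768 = 161.02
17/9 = 1.89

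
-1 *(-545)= 545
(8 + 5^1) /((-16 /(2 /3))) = -13 /24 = -0.54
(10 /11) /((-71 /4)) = -40 /781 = -0.05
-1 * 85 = -85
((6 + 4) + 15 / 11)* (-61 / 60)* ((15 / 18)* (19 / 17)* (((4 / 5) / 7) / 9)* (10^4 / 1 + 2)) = -48301325 / 35343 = -1366.64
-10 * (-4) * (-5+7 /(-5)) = -256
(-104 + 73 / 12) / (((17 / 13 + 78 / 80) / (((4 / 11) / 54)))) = -305500 / 1057617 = -0.29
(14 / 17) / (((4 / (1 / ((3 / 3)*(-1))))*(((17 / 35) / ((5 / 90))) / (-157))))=38465 / 10404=3.70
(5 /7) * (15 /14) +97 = 9581 /98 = 97.77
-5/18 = -0.28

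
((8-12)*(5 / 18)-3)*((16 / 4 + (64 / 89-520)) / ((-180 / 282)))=-7975054 / 2403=-3318.79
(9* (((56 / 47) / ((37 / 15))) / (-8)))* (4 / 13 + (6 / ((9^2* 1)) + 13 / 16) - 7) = 1141175 / 361712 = 3.15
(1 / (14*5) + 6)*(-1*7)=-421 / 10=-42.10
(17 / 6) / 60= 17 / 360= 0.05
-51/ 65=-0.78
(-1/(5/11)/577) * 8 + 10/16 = 13721/23080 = 0.59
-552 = -552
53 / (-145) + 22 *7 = 22277 / 145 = 153.63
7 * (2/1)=14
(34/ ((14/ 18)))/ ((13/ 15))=4590/ 91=50.44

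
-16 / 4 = -4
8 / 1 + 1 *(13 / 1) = 21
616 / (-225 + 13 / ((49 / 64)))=-30184 / 10193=-2.96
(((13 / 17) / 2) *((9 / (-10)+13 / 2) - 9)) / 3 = -13 / 30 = -0.43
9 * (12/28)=27/7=3.86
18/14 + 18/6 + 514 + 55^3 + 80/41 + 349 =47999096/287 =167244.24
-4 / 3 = -1.33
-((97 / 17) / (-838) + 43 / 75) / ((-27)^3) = 605303 / 21030301350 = 0.00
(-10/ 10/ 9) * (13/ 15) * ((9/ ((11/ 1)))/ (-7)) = 13/ 1155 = 0.01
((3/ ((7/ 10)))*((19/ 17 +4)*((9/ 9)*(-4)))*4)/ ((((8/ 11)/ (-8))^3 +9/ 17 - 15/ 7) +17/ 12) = 666990720/ 375439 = 1776.56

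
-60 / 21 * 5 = -100 / 7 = -14.29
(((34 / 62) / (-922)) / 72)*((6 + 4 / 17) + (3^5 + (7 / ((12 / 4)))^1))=-6415 / 3086856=-0.00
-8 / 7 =-1.14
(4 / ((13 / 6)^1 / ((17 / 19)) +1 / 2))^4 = 1731891456 / 492884401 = 3.51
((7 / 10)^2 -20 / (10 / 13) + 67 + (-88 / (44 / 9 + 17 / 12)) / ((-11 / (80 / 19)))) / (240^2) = 2244293 / 2760320000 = 0.00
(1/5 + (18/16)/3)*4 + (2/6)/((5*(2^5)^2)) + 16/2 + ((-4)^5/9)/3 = -3818999/138240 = -27.63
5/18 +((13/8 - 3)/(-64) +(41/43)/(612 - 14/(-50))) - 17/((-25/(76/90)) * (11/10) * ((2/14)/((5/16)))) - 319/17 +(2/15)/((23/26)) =-373328310658631/21741484807680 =-17.17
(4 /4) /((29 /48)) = 48 /29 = 1.66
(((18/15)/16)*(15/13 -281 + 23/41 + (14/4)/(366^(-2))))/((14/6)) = 15061.07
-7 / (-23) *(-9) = -63 / 23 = -2.74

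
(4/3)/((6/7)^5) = 16807/5832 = 2.88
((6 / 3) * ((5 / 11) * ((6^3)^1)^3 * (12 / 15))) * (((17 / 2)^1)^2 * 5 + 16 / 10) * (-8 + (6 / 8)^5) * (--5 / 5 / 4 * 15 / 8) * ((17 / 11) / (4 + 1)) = -57907003027869 / 19360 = -2991064205.98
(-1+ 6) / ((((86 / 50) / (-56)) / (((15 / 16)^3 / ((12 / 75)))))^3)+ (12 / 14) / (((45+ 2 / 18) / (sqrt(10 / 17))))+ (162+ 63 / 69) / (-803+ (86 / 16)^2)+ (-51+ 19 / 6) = -55024712874258033082933605127 / 2334675981680926261248+ 27 * sqrt(170) / 24157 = -23568458.01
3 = 3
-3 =-3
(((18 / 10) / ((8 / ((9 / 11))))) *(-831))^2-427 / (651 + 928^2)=780955340333167 / 33370251200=23402.74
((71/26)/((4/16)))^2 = 20164/169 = 119.31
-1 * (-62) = 62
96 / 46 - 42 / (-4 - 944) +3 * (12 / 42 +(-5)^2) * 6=11632139 / 25438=457.27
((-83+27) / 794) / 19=-0.00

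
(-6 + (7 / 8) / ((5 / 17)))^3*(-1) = 27.68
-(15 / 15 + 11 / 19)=-30 / 19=-1.58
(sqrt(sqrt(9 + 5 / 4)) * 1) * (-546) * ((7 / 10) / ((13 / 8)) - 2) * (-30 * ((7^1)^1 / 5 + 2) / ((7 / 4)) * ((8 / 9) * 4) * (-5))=443904 * sqrt(2) * 41^(1 / 4)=1588546.82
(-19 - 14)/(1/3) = -99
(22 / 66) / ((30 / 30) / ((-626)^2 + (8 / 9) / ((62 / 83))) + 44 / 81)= 2952010872 / 4810706983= 0.61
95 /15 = 19 /3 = 6.33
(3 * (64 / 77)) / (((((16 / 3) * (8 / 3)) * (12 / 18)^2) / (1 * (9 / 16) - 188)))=-728757 / 9856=-73.94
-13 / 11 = -1.18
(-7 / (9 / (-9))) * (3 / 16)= 21 / 16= 1.31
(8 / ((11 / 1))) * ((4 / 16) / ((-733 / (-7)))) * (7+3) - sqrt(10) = -3.14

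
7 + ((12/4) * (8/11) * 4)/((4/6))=221/11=20.09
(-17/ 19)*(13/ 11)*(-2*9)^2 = -71604/ 209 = -342.60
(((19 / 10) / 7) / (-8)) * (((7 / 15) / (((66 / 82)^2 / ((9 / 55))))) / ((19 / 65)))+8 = 12755747 / 1597200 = 7.99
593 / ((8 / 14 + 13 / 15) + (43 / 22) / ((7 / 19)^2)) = 9588810 / 256099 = 37.44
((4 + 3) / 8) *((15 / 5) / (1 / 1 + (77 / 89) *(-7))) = -623 / 1200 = -0.52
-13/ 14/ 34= -13/ 476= -0.03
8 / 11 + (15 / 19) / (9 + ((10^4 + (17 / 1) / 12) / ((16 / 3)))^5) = 3784926250383385007377234456 / 5204273594277154141538521057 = 0.73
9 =9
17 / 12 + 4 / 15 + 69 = 4241 / 60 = 70.68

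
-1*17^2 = -289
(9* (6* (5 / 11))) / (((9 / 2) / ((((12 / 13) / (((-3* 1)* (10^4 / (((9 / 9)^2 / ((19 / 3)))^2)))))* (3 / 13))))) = -81 / 83887375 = -0.00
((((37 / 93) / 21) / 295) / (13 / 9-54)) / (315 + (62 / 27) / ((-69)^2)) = -4756239 / 1226072227167865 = -0.00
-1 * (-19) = 19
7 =7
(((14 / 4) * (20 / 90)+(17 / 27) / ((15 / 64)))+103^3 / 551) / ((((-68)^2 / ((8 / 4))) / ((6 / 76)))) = 27707968 / 408448035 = 0.07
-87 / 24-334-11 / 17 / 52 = -596943 / 1768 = -337.64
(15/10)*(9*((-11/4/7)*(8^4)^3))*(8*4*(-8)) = 653109906898944/7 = 93301415271277.71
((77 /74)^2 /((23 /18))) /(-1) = -0.85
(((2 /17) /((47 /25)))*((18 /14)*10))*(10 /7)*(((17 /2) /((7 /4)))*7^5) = 4410000 /47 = 93829.79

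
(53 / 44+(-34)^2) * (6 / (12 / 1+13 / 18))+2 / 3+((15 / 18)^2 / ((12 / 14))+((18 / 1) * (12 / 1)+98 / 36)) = 416759141 / 544104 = 765.95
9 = 9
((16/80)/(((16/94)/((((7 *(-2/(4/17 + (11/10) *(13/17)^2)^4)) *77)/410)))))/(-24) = 4417921581321325/20446355437692972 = 0.22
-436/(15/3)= -436/5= -87.20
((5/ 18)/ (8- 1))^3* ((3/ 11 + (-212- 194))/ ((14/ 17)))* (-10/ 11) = 47419375/ 1694318472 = 0.03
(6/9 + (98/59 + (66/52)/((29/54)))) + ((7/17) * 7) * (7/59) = 5709460/1134393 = 5.03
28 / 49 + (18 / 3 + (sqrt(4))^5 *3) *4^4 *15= 391680.57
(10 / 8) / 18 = 0.07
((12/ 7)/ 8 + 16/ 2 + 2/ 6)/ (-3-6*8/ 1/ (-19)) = -6821/ 378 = -18.04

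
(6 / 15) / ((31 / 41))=82 / 155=0.53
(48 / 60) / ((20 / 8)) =8 / 25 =0.32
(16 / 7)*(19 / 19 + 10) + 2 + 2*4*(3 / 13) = 2638 / 91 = 28.99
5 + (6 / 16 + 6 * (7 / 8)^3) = 2405 / 256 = 9.39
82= 82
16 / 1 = 16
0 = 0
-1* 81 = -81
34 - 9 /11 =33.18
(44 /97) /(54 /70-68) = -0.01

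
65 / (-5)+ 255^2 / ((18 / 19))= 137249 / 2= 68624.50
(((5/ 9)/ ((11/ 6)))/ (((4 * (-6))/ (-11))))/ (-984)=-5/ 35424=-0.00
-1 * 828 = -828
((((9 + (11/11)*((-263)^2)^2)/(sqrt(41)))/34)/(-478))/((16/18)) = -51722.17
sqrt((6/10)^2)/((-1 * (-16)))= 0.04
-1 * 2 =-2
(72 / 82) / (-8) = -9 / 82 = -0.11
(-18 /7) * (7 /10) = -9 /5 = -1.80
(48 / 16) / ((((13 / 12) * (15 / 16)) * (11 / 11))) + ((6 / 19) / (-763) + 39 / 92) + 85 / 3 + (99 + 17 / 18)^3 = 126190486922202119 / 126397023480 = 998365.97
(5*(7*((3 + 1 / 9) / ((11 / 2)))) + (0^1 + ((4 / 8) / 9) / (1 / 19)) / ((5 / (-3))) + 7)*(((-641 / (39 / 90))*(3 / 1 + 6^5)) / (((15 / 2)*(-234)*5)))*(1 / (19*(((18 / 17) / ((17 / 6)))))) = 12442523068271 / 2574900900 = 4832.23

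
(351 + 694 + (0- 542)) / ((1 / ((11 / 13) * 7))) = 38731 / 13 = 2979.31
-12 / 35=-0.34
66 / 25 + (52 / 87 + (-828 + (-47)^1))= -1896083 / 2175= -871.76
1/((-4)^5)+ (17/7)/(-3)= -17429/21504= -0.81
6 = 6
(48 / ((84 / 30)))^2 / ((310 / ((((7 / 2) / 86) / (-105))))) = -24 / 65317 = -0.00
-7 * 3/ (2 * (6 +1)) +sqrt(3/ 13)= -3/ 2 +sqrt(39)/ 13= -1.02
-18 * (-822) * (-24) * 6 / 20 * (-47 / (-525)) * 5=-8344944 / 175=-47685.39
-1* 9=-9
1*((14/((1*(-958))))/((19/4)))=-28/9101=-0.00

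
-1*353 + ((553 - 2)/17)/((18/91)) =-57877/306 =-189.14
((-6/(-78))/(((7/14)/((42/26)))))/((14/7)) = 21/169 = 0.12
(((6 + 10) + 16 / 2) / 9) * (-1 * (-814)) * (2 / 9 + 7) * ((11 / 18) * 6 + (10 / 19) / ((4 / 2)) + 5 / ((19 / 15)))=123491.05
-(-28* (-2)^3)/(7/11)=-352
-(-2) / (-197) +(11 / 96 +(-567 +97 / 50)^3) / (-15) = 53313989239595453 / 4432500000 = 12027972.76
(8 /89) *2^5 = 256 /89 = 2.88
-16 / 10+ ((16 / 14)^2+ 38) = 9238 / 245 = 37.71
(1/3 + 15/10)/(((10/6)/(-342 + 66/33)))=-374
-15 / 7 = -2.14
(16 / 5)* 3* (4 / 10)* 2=192 / 25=7.68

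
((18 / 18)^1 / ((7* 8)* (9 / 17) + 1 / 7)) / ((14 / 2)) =17 / 3545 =0.00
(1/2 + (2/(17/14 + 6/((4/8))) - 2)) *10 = -499/37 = -13.49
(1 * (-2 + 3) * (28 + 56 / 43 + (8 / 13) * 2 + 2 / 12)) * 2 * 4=411868 / 1677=245.60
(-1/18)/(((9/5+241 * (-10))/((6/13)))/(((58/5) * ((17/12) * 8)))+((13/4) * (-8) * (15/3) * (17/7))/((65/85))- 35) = 13804/121141539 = 0.00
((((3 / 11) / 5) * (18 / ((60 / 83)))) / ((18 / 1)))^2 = 6889 / 1210000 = 0.01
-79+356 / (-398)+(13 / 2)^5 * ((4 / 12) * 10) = 368673383 / 9552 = 38596.46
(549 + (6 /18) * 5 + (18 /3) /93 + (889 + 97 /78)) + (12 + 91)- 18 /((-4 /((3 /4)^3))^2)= 61158962855 /39616512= 1543.77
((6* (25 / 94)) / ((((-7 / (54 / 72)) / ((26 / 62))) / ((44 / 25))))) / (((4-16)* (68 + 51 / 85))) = 2145 / 13993028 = 0.00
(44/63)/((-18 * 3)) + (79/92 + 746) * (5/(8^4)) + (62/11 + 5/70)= 46582156613/7050903552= 6.61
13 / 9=1.44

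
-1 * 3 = -3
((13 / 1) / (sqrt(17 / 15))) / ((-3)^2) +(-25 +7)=-18 +13 * sqrt(255) / 153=-16.64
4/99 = 0.04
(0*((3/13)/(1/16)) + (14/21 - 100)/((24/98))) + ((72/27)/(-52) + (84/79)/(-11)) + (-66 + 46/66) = -95788591/203346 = -471.06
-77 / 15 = -5.13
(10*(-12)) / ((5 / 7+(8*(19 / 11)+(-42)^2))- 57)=-1540 / 22093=-0.07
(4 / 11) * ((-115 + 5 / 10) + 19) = -382 / 11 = -34.73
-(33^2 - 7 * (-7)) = -1138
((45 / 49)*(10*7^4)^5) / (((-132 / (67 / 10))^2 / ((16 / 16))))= 4568717900637503475625 / 242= 18878999589411171386.88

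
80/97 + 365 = 35485/97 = 365.82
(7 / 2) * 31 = 108.50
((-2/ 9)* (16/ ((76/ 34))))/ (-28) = 68/ 1197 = 0.06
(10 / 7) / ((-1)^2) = 10 / 7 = 1.43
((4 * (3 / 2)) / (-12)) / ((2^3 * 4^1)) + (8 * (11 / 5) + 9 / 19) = 18.06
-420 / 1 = -420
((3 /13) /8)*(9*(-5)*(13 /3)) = -45 /8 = -5.62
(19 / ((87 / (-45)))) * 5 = -1425 / 29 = -49.14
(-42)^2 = 1764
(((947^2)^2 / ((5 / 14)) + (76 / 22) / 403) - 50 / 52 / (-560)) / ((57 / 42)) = 1659328536487.12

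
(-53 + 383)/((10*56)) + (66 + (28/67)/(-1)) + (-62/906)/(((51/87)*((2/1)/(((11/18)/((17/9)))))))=32494142293/491200584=66.15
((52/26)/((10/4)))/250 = 2/625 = 0.00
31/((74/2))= 0.84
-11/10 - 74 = -75.10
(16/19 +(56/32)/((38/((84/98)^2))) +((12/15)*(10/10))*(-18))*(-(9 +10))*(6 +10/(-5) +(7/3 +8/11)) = 4190971/2310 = 1814.27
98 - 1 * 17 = 81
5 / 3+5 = 20 / 3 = 6.67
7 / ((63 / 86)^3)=636056 / 35721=17.81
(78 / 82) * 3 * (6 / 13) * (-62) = -81.66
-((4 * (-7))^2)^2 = -614656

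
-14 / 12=-7 / 6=-1.17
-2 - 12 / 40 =-23 / 10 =-2.30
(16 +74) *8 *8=5760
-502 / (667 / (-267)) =134034 / 667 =200.95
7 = 7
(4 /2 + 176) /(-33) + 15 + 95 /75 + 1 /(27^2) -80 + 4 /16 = -11046317 /160380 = -68.88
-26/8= -13/4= -3.25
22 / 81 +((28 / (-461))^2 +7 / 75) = 158640619 / 430355025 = 0.37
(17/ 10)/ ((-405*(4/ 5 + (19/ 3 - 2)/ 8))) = -68/ 21735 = -0.00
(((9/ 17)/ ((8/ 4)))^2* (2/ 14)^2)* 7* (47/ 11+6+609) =137943/ 22253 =6.20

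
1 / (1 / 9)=9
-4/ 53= -0.08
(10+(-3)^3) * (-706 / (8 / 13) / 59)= 78013 / 236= 330.56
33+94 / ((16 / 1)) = 311 / 8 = 38.88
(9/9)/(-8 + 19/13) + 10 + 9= 1602/85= 18.85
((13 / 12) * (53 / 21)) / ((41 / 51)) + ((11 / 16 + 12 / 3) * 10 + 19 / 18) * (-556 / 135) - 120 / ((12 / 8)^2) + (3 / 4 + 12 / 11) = -1883312113 / 7671510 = -245.49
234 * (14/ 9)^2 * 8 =40768/ 9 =4529.78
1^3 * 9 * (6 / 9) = 6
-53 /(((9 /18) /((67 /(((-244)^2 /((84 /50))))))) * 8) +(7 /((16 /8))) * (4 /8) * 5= 25972429 /2976800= 8.72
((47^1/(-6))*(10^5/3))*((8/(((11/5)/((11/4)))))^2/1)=-26111111.11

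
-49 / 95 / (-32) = 49 / 3040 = 0.02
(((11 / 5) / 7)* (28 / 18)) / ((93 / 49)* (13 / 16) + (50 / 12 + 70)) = 17248 / 2671005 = 0.01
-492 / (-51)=164 / 17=9.65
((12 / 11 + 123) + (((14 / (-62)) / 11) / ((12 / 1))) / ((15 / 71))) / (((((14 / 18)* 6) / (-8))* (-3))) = 1088029 / 15345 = 70.90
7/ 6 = 1.17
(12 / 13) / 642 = 2 / 1391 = 0.00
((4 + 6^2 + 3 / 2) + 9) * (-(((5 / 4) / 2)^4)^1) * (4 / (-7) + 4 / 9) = 63125 / 64512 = 0.98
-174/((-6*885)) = 29/885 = 0.03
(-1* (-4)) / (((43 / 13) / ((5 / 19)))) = 260 / 817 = 0.32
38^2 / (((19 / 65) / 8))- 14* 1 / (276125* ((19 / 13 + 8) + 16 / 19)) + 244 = 27943678799042 / 702738125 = 39764.00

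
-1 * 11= -11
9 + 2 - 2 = 9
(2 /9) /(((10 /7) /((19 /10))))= 0.30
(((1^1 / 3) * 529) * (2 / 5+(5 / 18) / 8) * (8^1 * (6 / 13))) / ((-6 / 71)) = -11755967 / 3510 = -3349.28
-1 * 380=-380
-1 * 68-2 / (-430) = -14619 / 215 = -68.00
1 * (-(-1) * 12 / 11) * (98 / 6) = 196 / 11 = 17.82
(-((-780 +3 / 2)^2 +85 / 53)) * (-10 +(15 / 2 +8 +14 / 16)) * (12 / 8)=-19658287161 / 3392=-5795485.60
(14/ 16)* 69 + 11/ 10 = 2459/ 40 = 61.48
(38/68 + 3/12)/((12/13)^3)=120835/117504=1.03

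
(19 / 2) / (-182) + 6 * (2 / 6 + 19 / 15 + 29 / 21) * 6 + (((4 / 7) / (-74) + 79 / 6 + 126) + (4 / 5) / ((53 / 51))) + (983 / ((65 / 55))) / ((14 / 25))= 1426915919 / 823620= 1732.49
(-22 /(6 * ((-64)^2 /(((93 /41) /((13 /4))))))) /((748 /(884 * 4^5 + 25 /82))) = -2301059847 /3043336192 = -0.76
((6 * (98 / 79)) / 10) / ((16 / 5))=147 / 632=0.23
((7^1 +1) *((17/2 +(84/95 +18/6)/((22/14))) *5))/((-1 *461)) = -91724/96349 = -0.95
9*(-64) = -576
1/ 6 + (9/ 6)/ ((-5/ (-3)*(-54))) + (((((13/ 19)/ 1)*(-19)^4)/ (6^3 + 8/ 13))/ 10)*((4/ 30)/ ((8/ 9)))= 3561993/ 563200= 6.32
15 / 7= 2.14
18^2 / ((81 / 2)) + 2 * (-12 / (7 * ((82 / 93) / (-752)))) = 841528 / 287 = 2932.15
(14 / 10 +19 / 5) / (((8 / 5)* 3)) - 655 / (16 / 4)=-162.67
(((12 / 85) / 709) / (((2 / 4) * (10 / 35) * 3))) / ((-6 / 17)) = -14 / 10635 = -0.00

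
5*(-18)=-90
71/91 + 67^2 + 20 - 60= 404930/91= 4449.78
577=577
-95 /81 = -1.17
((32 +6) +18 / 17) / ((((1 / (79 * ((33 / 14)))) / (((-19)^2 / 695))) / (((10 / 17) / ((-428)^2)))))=78113541 / 6438848906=0.01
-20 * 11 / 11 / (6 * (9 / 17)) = -170 / 27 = -6.30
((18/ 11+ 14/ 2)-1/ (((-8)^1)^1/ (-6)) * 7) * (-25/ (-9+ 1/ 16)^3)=3814400/ 32166277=0.12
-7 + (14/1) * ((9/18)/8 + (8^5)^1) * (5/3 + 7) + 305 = 15904625/4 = 3976156.25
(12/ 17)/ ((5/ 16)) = 192/ 85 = 2.26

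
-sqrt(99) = -3*sqrt(11) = -9.95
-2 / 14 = -1 / 7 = -0.14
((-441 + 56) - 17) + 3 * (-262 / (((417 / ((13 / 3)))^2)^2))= -402.00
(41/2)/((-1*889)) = -41/1778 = -0.02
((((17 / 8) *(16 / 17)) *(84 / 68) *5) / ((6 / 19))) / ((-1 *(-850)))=133 / 2890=0.05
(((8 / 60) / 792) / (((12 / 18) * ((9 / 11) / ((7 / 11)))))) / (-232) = -0.00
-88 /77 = -8 /7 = -1.14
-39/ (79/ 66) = -2574/ 79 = -32.58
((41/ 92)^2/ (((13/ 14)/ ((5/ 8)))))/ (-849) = -58835/ 373668672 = -0.00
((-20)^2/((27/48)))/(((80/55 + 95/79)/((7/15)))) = 7786240/62343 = 124.89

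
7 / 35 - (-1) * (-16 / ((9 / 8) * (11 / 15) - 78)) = 6287 / 15435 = 0.41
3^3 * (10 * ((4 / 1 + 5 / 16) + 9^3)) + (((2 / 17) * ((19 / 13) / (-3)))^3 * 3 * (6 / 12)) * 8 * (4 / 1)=153872903878679 / 777157992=197994.37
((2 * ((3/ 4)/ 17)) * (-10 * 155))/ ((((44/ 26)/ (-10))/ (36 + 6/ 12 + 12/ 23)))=257365875/ 8602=29919.31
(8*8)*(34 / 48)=136 / 3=45.33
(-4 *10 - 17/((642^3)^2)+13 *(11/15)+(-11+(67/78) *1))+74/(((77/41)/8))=96235538382538418625859/350440466855814054720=274.61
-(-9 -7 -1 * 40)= 56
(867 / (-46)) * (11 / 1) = -9537 / 46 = -207.33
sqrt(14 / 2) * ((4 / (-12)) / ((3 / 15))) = -5 * sqrt(7) / 3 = -4.41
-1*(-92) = 92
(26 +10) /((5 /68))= 2448 /5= 489.60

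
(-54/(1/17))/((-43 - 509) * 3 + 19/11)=10098/18197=0.55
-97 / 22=-4.41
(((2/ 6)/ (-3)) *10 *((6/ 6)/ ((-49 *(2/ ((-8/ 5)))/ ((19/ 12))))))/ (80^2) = -19/ 4233600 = -0.00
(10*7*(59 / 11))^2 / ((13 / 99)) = 153512100 / 143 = 1073511.19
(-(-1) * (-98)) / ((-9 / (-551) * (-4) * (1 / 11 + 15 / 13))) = 3860857 / 3204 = 1205.01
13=13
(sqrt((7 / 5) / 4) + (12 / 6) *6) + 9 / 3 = sqrt(35) / 10 + 15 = 15.59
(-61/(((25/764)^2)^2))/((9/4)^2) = -332524195926016/31640625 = -10509406.69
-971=-971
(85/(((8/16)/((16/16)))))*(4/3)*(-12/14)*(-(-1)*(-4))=5440/7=777.14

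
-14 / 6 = -7 / 3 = -2.33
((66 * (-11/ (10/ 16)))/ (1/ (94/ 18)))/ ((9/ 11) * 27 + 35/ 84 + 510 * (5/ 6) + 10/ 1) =-4003648/ 301955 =-13.26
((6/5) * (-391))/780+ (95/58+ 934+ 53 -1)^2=1066435521263/1093300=975428.08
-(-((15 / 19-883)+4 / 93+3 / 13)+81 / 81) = -20281940 / 22971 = -882.94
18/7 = 2.57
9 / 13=0.69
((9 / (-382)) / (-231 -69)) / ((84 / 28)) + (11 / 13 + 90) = 45114213 / 496600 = 90.85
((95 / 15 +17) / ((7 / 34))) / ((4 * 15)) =17 / 9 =1.89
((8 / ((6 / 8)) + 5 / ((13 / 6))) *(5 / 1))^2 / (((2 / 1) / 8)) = 25603600 / 1521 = 16833.40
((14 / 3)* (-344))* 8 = -38528 / 3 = -12842.67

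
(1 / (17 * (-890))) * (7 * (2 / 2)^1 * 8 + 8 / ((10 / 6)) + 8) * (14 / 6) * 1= -1204 / 113475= -0.01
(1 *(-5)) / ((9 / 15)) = -25 / 3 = -8.33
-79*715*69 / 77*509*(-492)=88730396820 / 7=12675770974.29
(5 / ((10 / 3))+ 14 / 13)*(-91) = -469 / 2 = -234.50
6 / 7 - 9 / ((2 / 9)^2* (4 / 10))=-25467 / 56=-454.77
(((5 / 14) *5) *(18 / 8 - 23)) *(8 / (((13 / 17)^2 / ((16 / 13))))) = -9594800 / 15379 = -623.89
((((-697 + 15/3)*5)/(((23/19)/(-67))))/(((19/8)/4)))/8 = 40316.52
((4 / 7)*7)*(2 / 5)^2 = 0.64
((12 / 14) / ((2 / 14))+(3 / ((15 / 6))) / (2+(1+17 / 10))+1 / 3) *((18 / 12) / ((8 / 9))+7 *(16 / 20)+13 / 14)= 4274329 / 78960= 54.13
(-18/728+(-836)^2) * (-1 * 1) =-254398135/364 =-698895.98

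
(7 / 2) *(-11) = -77 / 2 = -38.50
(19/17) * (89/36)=2.76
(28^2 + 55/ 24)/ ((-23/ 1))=-18871/ 552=-34.19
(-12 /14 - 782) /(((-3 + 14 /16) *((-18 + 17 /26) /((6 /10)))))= -683904 /53669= -12.74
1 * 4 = 4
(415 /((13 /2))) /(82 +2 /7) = 2905 /3744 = 0.78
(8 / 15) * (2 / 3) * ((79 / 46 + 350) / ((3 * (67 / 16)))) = 690304 / 69345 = 9.95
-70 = -70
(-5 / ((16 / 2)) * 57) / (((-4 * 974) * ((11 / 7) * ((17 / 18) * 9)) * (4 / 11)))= 1995 / 1059712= 0.00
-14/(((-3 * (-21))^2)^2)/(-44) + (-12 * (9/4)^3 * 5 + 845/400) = -674638558189/990186120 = -681.32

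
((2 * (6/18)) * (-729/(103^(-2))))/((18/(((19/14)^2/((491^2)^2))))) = -103405923/11391529517956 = -0.00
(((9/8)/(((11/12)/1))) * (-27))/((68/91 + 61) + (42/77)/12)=-66339/123709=-0.54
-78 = -78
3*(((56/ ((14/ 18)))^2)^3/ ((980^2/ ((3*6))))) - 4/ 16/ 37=69587377657223/ 8883700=7833152.59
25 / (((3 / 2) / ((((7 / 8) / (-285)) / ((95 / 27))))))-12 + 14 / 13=-205321 / 18772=-10.94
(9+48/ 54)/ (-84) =-89/ 756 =-0.12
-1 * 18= -18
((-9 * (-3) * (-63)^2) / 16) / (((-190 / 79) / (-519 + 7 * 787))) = -4224472623 / 304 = -13896291.52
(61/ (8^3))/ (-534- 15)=-1/ 4608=-0.00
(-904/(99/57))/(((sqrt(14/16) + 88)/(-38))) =41772032/185835-1305376 * sqrt(14)/2044185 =222.39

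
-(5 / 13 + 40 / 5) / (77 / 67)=-7303 / 1001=-7.30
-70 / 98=-5 / 7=-0.71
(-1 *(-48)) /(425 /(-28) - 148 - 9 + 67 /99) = -133056 /475403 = -0.28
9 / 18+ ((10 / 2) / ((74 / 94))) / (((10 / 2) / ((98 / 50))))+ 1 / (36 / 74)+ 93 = 816227 / 8325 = 98.05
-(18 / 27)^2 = -4 / 9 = -0.44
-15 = -15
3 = 3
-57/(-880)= 57/880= 0.06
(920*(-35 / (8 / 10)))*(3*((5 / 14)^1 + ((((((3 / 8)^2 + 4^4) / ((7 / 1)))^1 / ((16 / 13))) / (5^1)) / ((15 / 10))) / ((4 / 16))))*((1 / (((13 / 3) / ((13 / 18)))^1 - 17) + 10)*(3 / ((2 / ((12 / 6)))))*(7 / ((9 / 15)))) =-478010630125 / 704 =-678992372.34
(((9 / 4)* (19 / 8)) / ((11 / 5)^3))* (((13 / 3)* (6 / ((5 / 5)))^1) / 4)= 277875 / 85184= 3.26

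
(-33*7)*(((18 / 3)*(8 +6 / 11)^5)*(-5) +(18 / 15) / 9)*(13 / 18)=150266833930759 / 658845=228076154.38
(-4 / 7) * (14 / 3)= -8 / 3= -2.67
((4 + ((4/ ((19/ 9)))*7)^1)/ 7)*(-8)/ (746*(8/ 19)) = -164/ 2611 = -0.06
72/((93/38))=29.42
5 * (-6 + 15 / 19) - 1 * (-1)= -476 / 19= -25.05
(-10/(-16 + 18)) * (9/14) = -3.21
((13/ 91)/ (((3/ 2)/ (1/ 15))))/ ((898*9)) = 1/ 1272915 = 0.00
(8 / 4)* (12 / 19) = 1.26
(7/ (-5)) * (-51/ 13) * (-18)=-6426/ 65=-98.86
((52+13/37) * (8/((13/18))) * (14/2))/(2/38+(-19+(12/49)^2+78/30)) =-34258044240/137457701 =-249.23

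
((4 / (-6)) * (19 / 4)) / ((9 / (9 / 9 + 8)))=-19 / 6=-3.17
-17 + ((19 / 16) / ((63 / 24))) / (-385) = -274909 / 16170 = -17.00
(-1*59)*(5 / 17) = -295 / 17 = -17.35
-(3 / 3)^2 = -1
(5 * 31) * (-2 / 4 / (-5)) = 31 / 2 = 15.50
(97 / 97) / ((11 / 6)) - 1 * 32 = -346 / 11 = -31.45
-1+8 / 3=5 / 3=1.67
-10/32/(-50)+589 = 589.01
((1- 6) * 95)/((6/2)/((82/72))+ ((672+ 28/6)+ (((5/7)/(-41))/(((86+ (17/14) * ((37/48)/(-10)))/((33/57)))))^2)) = -2381737985472556425/3406140105129864194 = -0.70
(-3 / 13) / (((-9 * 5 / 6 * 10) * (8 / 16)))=2 / 325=0.01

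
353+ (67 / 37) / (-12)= 156665 / 444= 352.85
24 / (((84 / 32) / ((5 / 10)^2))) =16 / 7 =2.29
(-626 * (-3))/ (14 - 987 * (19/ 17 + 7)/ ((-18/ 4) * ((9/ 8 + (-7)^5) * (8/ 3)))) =134.52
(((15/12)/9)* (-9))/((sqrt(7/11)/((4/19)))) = -0.33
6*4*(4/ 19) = 96/ 19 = 5.05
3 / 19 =0.16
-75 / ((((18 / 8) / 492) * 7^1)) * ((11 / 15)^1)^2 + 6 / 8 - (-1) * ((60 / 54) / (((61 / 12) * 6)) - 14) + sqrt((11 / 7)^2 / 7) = -6523621 / 5124 + 11 * sqrt(7) / 49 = -1272.56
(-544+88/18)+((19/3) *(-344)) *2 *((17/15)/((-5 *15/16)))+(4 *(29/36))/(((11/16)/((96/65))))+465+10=480847687/482625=996.32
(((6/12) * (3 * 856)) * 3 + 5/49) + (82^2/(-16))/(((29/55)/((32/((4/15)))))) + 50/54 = -3521709826/38367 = -91790.08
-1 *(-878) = 878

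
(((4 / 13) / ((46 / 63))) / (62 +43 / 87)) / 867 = 3654 / 469816607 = 0.00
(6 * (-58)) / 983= -0.35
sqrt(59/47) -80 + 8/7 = -552/7 + sqrt(2773)/47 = -77.74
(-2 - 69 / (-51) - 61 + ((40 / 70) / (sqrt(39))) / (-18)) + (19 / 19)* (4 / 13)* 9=-13012 / 221 - 2* sqrt(39) / 2457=-58.88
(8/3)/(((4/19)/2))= 25.33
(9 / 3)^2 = 9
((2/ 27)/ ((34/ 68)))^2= 16/ 729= 0.02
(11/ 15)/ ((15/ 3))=11/ 75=0.15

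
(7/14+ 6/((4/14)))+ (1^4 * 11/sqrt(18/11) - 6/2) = 11 * sqrt(22)/6+ 37/2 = 27.10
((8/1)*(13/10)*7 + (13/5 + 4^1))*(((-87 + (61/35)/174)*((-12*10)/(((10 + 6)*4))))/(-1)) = -210318293/16240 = -12950.63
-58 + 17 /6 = -331 /6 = -55.17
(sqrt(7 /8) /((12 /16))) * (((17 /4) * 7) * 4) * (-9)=-357 * sqrt(14)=-1335.77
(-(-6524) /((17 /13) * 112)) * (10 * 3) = 45435 /34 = 1336.32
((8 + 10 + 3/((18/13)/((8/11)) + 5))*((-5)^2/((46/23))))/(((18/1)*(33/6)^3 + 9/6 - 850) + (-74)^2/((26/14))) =1433900/31703649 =0.05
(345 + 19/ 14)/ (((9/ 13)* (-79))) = -63037/ 9954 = -6.33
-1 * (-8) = 8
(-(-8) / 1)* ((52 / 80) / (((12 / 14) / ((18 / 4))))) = 273 / 10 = 27.30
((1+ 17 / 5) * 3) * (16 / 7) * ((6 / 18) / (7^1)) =352 / 245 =1.44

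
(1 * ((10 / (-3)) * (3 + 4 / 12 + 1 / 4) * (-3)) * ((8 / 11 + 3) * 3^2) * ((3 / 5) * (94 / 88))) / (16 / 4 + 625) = 745749 / 608872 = 1.22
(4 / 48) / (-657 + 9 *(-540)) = -1 / 66204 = -0.00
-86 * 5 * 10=-4300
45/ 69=15/ 23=0.65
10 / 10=1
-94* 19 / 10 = -893 / 5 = -178.60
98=98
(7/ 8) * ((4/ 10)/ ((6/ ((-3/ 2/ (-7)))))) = 1/ 80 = 0.01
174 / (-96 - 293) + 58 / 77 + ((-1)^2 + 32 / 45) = 2718761 / 1347885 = 2.02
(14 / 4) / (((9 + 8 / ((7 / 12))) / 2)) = 49 / 159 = 0.31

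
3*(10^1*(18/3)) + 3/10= 1803/10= 180.30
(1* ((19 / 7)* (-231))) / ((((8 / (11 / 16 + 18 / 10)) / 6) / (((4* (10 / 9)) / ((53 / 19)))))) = -790229 / 424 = -1863.75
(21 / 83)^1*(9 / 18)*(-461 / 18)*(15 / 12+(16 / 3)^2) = -3449663 / 35856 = -96.21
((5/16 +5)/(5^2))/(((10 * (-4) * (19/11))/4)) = -187/15200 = -0.01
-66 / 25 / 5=-0.53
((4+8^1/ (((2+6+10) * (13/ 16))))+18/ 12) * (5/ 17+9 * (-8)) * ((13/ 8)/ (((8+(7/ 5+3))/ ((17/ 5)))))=-1724885/ 8928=-193.20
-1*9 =-9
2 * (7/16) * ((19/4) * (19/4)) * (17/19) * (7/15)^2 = 110789/28800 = 3.85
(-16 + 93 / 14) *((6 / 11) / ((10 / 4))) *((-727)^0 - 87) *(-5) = -67596 / 77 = -877.87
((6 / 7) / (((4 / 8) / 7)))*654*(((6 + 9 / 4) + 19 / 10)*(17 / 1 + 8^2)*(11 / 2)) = 177436413 / 5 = 35487282.60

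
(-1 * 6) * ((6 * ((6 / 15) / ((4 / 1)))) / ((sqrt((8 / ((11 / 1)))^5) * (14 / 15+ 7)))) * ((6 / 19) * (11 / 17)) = -107811 * sqrt(22) / 2459968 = -0.21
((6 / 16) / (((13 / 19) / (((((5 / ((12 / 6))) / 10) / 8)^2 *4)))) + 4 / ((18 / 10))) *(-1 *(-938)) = 249973717 / 119808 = 2086.45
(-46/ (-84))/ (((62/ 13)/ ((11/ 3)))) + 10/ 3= 29329/ 7812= 3.75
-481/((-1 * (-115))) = -4.18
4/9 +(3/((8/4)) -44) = -757/18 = -42.06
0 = 0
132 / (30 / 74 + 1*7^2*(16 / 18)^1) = 43956 / 14639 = 3.00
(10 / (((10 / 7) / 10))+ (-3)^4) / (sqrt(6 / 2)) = 151* sqrt(3) / 3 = 87.18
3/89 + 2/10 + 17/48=12557/21360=0.59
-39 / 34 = -1.15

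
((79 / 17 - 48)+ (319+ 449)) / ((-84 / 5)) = -61595 / 1428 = -43.13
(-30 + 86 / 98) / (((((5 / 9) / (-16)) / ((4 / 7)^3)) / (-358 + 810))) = 5944356864 / 84035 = 70736.68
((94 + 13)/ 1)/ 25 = 107/ 25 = 4.28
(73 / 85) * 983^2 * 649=45779873953 / 85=538586752.39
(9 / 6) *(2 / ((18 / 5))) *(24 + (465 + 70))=2795 / 6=465.83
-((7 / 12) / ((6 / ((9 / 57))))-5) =2273 / 456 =4.98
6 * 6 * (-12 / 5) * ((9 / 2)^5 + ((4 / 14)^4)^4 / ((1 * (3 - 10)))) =-370888178951569202757 / 2326305139872070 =-159432.30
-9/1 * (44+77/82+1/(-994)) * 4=-32965272/20377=-1617.77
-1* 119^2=-14161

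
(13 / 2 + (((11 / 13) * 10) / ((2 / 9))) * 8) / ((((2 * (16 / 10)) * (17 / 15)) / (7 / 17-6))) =-57634125 / 120224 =-479.39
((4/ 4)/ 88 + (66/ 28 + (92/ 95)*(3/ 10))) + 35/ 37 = 39028221/ 10826200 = 3.60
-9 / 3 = -3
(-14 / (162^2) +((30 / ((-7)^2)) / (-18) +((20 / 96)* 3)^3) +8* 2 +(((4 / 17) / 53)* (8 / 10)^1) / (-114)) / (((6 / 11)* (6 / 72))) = 2512166679978197 / 7044569844480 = 356.61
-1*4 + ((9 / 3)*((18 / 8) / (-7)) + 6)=29 / 28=1.04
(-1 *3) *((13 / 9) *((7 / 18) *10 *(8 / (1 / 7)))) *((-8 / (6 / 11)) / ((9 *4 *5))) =56056 / 729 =76.89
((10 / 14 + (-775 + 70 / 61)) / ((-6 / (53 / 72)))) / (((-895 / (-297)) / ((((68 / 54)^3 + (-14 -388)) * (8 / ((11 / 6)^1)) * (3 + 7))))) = -275515198310360 / 501476913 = -549407.54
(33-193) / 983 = -160 / 983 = -0.16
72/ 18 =4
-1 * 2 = -2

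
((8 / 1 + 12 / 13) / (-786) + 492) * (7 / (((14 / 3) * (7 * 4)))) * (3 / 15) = 251357 / 47684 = 5.27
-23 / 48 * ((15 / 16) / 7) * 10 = -575 / 896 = -0.64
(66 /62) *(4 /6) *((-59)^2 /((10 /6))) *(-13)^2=38827074 /155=250497.25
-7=-7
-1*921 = -921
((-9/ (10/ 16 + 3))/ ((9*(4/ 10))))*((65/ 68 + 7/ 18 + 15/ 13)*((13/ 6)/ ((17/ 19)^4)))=-12953255795/ 2223496062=-5.83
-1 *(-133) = 133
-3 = -3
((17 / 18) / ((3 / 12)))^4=203.68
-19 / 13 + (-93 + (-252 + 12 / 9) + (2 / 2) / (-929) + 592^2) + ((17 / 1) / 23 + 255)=291971717257 / 833313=350374.61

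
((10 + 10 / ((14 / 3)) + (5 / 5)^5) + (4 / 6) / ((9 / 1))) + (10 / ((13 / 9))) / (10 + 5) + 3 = 40979 / 2457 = 16.68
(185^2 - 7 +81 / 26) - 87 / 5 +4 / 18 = 40018607 / 1170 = 34203.94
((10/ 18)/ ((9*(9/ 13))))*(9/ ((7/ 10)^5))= 6500000/ 1361367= 4.77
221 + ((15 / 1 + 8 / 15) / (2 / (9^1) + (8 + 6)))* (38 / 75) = 1772427 / 8000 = 221.55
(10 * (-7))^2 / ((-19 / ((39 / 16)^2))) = -1532.26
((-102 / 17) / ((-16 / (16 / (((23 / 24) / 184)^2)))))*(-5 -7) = -2654208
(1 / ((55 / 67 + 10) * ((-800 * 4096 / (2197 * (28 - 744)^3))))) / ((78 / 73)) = 4740710775281 / 222720000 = 21285.52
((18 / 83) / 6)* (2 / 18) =1 / 249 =0.00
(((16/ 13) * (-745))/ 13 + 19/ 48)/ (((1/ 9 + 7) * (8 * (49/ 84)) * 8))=-5120541/ 19382272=-0.26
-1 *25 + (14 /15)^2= -5429 /225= -24.13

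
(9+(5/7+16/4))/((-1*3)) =-32/7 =-4.57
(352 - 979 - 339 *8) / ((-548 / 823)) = 2747997 / 548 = 5014.59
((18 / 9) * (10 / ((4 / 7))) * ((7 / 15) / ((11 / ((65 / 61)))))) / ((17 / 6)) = 6370 / 11407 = 0.56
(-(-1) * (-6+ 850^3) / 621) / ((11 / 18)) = 1228249988 / 759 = 1618247.68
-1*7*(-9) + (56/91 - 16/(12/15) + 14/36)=10297/234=44.00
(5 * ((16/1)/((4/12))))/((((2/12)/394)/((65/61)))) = 36878400/61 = 604563.93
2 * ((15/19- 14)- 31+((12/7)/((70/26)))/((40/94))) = -1988346/23275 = -85.43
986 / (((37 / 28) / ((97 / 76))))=669494 / 703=952.34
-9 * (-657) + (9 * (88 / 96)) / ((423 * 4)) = 13339739 / 2256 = 5913.00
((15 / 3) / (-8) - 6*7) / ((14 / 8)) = -24.36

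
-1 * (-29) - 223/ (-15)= 658/ 15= 43.87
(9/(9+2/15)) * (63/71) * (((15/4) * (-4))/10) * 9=-229635/19454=-11.80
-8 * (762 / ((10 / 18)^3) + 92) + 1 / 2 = -9071843 / 250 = -36287.37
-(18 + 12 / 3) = -22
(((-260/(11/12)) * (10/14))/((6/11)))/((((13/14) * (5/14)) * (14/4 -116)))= 448/45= 9.96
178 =178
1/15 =0.07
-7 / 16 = -0.44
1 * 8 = 8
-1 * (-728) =728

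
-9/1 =-9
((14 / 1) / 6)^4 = 2401 / 81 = 29.64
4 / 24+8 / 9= 19 / 18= 1.06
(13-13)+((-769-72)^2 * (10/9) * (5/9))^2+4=1250616032428744/6561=190613630914.30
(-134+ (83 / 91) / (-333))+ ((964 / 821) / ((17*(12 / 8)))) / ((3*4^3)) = -151133010971 / 1127837256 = -134.00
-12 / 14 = -6 / 7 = -0.86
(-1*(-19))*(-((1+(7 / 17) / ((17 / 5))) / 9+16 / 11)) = -95380 / 3179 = -30.00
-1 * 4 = -4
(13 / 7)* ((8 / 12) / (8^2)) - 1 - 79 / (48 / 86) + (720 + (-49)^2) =667179 / 224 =2978.48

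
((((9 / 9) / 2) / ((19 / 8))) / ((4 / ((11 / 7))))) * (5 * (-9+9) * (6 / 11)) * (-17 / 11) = 0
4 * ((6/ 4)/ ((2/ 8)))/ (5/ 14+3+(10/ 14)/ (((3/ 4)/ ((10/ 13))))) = 1872/ 319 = 5.87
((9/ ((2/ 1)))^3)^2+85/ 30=1594867/ 192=8306.60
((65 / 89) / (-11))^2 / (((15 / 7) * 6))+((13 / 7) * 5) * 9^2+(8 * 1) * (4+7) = 101458688783 / 120763566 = 840.14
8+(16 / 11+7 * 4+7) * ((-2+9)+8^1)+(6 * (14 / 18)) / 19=555.06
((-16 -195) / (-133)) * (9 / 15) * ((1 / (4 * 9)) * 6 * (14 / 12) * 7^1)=1477 / 1140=1.30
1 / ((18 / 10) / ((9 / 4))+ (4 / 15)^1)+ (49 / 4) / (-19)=0.29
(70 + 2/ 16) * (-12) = -1683/ 2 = -841.50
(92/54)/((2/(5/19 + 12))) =5359/513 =10.45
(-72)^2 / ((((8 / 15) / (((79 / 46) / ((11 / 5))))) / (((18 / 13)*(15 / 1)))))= 157591.67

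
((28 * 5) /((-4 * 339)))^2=1225 /114921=0.01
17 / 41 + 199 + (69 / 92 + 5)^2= 152505 / 656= 232.48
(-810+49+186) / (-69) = 25 / 3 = 8.33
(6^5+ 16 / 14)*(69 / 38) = 14121.65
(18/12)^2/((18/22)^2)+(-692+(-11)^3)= -72707/36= -2019.64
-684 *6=-4104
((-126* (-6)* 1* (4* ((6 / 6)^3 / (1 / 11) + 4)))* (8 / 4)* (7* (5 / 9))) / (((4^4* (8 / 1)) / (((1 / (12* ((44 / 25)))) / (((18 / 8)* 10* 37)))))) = 6125 / 625152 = 0.01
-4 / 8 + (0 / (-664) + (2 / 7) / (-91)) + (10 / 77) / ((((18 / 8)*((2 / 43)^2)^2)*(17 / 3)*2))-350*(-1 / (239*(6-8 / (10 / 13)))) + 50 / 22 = 372268360267 / 341633292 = 1089.67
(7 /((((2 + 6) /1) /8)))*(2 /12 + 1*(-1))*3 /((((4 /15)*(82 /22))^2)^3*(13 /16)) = -706271545546875 /31616693828096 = -22.34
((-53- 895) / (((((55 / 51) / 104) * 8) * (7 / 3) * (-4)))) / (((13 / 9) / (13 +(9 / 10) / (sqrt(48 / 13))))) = 979047 * sqrt(39) / 15400 +4242537 / 385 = 11416.60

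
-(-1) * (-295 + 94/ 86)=-12638/ 43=-293.91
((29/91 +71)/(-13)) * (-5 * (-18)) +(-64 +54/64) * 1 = -21082043/37856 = -556.90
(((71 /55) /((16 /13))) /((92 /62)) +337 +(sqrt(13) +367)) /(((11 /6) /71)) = 426 * sqrt(13) /11 +6076151529 /222640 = 27431.01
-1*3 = -3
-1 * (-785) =785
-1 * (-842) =842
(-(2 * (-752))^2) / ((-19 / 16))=36192256 / 19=1904855.58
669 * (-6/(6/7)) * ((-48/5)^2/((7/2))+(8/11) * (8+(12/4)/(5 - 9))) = -40700622/275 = -148002.26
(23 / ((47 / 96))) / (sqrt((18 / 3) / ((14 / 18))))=368 *sqrt(42) / 141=16.91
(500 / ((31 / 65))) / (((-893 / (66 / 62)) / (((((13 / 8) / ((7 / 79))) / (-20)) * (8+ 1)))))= 495655875 / 48057688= 10.31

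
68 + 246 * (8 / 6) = 396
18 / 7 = 2.57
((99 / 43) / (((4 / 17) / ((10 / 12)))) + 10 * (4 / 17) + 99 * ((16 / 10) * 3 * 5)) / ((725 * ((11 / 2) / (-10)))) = -13956293 / 2331890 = -5.98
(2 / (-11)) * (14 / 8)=-7 / 22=-0.32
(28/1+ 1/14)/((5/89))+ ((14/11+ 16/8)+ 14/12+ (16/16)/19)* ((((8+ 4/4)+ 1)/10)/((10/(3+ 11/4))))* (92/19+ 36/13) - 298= 1199705114/5420415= 221.33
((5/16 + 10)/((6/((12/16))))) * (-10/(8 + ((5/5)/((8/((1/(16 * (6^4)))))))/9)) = -19245600/11943937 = -1.61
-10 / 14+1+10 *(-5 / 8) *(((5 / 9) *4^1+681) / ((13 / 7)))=-579353 / 252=-2299.02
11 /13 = 0.85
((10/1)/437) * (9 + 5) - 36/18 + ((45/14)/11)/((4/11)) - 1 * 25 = -633239/24472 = -25.88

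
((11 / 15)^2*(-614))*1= -74294 / 225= -330.20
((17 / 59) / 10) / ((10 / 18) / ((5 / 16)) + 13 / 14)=0.01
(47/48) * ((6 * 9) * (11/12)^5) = 7569397/221184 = 34.22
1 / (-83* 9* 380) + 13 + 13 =7380359 / 283860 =26.00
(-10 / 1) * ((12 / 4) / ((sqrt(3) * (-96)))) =5 * sqrt(3) / 48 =0.18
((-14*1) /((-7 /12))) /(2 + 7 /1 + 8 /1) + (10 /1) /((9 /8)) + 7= 17.30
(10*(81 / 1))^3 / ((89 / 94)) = 49955454000 / 89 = 561297235.96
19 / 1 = 19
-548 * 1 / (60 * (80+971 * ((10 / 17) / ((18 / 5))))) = -6987 / 182575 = -0.04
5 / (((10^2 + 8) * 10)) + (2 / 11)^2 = 985 / 26136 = 0.04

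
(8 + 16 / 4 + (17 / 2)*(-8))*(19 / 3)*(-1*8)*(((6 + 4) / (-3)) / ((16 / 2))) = -1182.22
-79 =-79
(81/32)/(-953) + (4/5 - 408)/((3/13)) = -807169343/457440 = -1764.54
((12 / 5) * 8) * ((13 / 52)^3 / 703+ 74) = 9988227 / 7030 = 1420.80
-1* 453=-453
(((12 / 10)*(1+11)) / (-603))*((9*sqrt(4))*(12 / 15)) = -576 / 1675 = -0.34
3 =3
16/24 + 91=275/3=91.67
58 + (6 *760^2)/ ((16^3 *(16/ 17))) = 956.97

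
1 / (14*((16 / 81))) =81 / 224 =0.36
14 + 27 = 41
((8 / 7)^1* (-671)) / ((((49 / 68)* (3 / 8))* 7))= -405.41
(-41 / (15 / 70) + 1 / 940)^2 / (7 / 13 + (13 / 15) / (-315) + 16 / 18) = 79476239455977 / 3092812064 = 25697.08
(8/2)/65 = 4/65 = 0.06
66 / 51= 22 / 17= 1.29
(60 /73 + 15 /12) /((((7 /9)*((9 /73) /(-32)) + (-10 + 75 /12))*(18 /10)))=-2200 /7173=-0.31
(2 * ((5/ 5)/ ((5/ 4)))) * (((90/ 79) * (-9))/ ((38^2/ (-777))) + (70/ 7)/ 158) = 254636/ 28519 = 8.93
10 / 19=0.53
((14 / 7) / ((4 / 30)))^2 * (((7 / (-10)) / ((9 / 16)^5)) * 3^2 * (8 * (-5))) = 734003200 / 729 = 1006863.10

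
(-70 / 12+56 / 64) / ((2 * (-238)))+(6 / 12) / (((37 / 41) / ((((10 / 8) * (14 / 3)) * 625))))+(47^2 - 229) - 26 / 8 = 4732151 / 1184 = 3996.75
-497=-497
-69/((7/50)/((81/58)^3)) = -1342.43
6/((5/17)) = 102/5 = 20.40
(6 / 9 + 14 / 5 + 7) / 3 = 157 / 45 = 3.49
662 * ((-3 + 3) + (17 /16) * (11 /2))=61897 /16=3868.56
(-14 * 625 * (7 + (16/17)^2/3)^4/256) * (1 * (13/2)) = -91025595549560546875/144649306296576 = -629284.70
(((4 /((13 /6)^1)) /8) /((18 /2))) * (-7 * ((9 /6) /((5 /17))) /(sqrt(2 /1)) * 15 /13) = -357 * sqrt(2) /676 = -0.75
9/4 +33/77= 75/28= 2.68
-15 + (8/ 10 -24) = -191/ 5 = -38.20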